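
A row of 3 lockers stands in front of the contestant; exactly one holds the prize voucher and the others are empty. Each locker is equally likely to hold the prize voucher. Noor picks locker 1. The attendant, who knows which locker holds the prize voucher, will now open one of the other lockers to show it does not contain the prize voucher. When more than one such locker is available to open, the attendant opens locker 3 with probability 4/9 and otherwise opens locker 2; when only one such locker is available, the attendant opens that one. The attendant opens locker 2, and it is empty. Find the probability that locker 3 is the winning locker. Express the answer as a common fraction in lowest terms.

9/14

Condition on the true location of the prize voucher.
If it is in locker 1 (prior 1/3): locker 3 is available but not opened, probability 5/9; weight (1/3)·(5/9) = 5/27.
If it is in locker 2 (prior 1/3): the attendant opened locker 2, so this case is ruled out; weight (1/3)·0 = 0.
If it is in locker 3 (prior 1/3): only locker 2 is available, probability 1; weight (1/3)·1 = 1/3.
The weights sum to 14/27.
So P(the prize voucher in locker 3 | the attendant opened locker 2) = (1/3) / (14/27) = 9/14.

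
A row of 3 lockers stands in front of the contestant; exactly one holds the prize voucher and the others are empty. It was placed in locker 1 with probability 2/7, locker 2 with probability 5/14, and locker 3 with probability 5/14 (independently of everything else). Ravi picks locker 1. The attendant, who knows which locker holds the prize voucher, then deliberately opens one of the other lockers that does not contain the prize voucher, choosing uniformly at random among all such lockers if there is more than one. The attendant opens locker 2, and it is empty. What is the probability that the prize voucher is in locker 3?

Consider each possible location of the prize voucher in turn.
If it is in locker 1 (prior 2/7): the attendant has 2 equally likely choices, so probability 1/2; weight (2/7)·(1/2) = 1/7.
If it is in locker 2 (prior 5/14): the attendant opened locker 2, so this case is ruled out; weight (5/14)·0 = 0.
If it is in locker 3 (prior 5/14): the attendant has no choice, probability 1; weight (5/14)·1 = 5/14.
The weights sum to 1/2.
So P(the prize voucher in locker 3 | the attendant opened locker 2) = (5/14) / (1/2) = 5/7.

5/7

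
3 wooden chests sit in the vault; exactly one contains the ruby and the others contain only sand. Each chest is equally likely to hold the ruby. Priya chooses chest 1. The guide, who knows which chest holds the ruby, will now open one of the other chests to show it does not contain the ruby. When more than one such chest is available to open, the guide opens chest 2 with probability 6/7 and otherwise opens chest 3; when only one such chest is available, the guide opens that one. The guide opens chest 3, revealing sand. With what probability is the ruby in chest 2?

Consider each possible location of the ruby in turn.
If it is in chest 1 (prior 1/3): chest 2 is available but not opened, probability 1/7; weight (1/3)·(1/7) = 1/21.
If it is in chest 2 (prior 1/3): only chest 3 is available, probability 1; weight (1/3)·1 = 1/3.
If it is in chest 3 (prior 1/3): the guide opened chest 3, so this case is ruled out; weight (1/3)·0 = 0.
The weights sum to 8/21.
So P(the ruby in chest 2 | the guide opened chest 3) = (1/3) / (8/21) = 7/8.

7/8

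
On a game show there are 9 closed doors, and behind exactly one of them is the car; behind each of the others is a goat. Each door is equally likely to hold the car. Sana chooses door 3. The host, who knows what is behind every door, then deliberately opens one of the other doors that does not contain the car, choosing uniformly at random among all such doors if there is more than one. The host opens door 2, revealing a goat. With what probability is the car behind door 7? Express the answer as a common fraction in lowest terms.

8/63

Condition on the true location of the car.
If it is behind any of doors 1, 4, 5, 6, 7, 8, and 9 (prior 1/9 each): the host has 7 equally likely choices, so probability 1/7; weight (1/9)·(1/7) = 1/63 each.
If it is behind door 2 (prior 1/9): the host opened door 2, so this case is ruled out; weight (1/9)·0 = 0.
If it is behind door 3 (prior 1/9): the host has 8 equally likely choices, so probability 1/8; weight (1/9)·(1/8) = 1/72.
The weights sum to 1/8.
So P(the car behind door 7 | the host opened door 2) = (1/63) / (1/8) = 8/63.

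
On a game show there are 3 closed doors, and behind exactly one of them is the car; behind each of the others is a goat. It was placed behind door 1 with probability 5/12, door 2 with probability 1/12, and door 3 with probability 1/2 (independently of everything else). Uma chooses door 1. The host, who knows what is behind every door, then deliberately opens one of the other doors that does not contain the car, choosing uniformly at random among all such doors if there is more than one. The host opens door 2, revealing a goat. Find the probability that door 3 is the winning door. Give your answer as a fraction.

12/17

Consider each possible location of the car in turn.
If it is behind door 1 (prior 5/12): the host has 2 equally likely choices, so probability 1/2; weight (5/12)·(1/2) = 5/24.
If it is behind door 2 (prior 1/12): the host opened door 2, so this case is ruled out; weight (1/12)·0 = 0.
If it is behind door 3 (prior 1/2): the host has no choice, probability 1; weight (1/2)·1 = 1/2.
The weights sum to 17/24.
So P(the car behind door 3 | the host opened door 2) = (1/2) / (17/24) = 12/17.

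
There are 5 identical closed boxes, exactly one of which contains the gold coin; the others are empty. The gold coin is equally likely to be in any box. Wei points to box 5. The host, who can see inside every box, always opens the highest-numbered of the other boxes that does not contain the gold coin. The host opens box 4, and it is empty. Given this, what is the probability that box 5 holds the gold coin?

Apply Bayes' rule, conditioning on where the gold coin actually is.
If it is in any of boxes 1, 2, 3, and 5 (prior 1/5 each): box 4 is the highest-numbered option available, probability 1; weight (1/5)·1 = 1/5 each.
If it is in box 4 (prior 1/5): the host opened box 4, so this case is ruled out; weight (1/5)·0 = 0.
The weights sum to 4/5.
So P(the gold coin in box 5 | the host opened box 4) = (1/5) / (4/5) = 1/4.

1/4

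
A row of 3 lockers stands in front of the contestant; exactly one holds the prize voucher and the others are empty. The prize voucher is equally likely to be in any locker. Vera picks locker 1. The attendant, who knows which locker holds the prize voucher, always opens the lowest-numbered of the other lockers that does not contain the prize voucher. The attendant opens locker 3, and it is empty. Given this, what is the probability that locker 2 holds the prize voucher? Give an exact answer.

1

Condition on the true location of the prize voucher.
If it is in locker 1 (prior 1/3): the attendant would have opened locker 2 instead, probability 0; weight (1/3)·0 = 0.
If it is in locker 2 (prior 1/3): locker 3 is the lowest-numbered option available, probability 1; weight (1/3)·1 = 1/3.
If it is in locker 3 (prior 1/3): the attendant opened locker 3, so this case is ruled out; weight (1/3)·0 = 0.
The weights sum to 1/3.
So P(the prize voucher in locker 2 | the attendant opened locker 3) = (1/3) / (1/3) = 1.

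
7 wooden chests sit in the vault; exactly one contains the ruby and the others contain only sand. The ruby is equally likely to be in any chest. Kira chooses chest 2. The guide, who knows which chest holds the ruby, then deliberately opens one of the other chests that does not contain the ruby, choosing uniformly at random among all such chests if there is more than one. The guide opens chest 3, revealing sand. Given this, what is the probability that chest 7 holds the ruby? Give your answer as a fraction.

Consider each possible location of the ruby in turn.
If it is in any of chests 1, 4, 5, 6, and 7 (prior 1/7 each): the guide has 5 equally likely choices, so probability 1/5; weight (1/7)·(1/5) = 1/35 each.
If it is in chest 2 (prior 1/7): the guide has 6 equally likely choices, so probability 1/6; weight (1/7)·(1/6) = 1/42.
If it is in chest 3 (prior 1/7): the guide opened chest 3, so this case is ruled out; weight (1/7)·0 = 0.
The weights sum to 1/6.
So P(the ruby in chest 7 | the guide opened chest 3) = (1/35) / (1/6) = 6/35.

6/35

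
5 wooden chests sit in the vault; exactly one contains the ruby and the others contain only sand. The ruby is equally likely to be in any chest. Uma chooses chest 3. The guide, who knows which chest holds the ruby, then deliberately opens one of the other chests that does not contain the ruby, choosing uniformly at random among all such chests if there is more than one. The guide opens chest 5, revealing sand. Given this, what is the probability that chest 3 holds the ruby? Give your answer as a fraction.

Condition on the true location of the ruby.
If it is in any of chests 1, 2, and 4 (prior 1/5 each): the guide has 3 equally likely choices, so probability 1/3; weight (1/5)·(1/3) = 1/15 each.
If it is in chest 3 (prior 1/5): the guide has 4 equally likely choices, so probability 1/4; weight (1/5)·(1/4) = 1/20.
If it is in chest 5 (prior 1/5): the guide opened chest 5, so this case is ruled out; weight (1/5)·0 = 0.
The weights sum to 1/4.
So P(the ruby in chest 3 | the guide opened chest 5) = (1/20) / (1/4) = 1/5.

1/5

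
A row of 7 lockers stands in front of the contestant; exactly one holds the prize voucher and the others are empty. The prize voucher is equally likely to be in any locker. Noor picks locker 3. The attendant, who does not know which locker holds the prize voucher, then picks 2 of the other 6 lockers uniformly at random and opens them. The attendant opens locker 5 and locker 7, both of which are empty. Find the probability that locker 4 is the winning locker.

Because the attendant chose which lockers to open without knowing where the prize voucher is, the choice is independent of the prize location. Learning that none of the 2 opened lockers holds the prize voucher simply rules out those 2 locations and leaves the remaining 5 lockers still equally likely by symmetry.
So P(the prize voucher in locker 4) = 1/5.

1/5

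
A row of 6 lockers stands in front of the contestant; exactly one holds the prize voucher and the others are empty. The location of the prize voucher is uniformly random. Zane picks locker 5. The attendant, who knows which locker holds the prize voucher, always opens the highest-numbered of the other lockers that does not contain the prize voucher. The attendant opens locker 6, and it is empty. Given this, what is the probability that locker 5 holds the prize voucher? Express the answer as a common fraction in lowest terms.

Consider each possible location of the prize voucher in turn.
If it is in any of lockers 1, 2, 3, 4, and 5 (prior 1/6 each): locker 6 is the highest-numbered option available, probability 1; weight (1/6)·1 = 1/6 each.
If it is in locker 6 (prior 1/6): the attendant opened locker 6, so this case is ruled out; weight (1/6)·0 = 0.
The weights sum to 5/6.
So P(the prize voucher in locker 5 | the attendant opened locker 6) = (1/6) / (5/6) = 1/5.

1/5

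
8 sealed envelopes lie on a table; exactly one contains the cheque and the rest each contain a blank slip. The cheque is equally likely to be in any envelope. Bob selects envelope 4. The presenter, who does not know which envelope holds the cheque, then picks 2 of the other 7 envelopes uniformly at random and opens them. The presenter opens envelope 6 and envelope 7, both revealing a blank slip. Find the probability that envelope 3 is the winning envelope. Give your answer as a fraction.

1/6

Apply Bayes' rule, conditioning on where the cheque actually is.
If it is in any of envelopes 1, 2, 3, 4, 5, and 8 (prior 1/8 each): the presenter picks exactly this set with probability 1/21 regardless, and none is the prize; weight (1/8)·(1/21) = 1/168 each.
If it is in either of envelopes 6 and 7 (prior 1/8 each): that envelope was opened and seen not to hold the prize — ruled out; weight (1/8)·0 = 0 each.
The weights sum to 1/28.
So P(the cheque in envelope 3 | the presenter opened envelope 6 and envelope 7) = (1/168) / (1/28) = 1/6.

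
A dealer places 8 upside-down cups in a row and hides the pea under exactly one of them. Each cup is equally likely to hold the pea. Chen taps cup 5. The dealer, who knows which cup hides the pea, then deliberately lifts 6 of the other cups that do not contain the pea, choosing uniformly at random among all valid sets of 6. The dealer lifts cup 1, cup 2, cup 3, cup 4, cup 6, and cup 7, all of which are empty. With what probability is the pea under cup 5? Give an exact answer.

Condition on the true location of the pea.
If it is under any of cups 1, 2, 3, 4, 6, and 7 (prior 1/8 each): that cup was opened and seen not to hold the prize — ruled out; weight (1/8)·0 = 0 each.
If it is under cup 5 (prior 1/8): the dealer has 7 equally likely choices, so probability 1/7; weight (1/8)·(1/7) = 1/56.
If it is under cup 8 (prior 1/8): the dealer has no choice, probability 1; weight (1/8)·1 = 1/8.
The weights sum to 1/7.
So P(the pea under cup 5 | the dealer opened cup 1, cup 2, cup 3, cup 4, cup 6, and cup 7) = (1/56) / (1/7) = 1/8.

1/8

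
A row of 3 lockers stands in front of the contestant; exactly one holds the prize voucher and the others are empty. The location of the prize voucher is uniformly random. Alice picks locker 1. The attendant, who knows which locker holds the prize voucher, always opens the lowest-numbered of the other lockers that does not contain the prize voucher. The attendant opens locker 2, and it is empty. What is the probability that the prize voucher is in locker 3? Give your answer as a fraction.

Condition on the true location of the prize voucher.
If it is in either of lockers 1 and 3 (prior 1/3 each): locker 2 is the lowest-numbered option available, probability 1; weight (1/3)·1 = 1/3 each.
If it is in locker 2 (prior 1/3): the attendant opened locker 2, so this case is ruled out; weight (1/3)·0 = 0.
The weights sum to 2/3.
So P(the prize voucher in locker 3 | the attendant opened locker 2) = (1/3) / (2/3) = 1/2.

1/2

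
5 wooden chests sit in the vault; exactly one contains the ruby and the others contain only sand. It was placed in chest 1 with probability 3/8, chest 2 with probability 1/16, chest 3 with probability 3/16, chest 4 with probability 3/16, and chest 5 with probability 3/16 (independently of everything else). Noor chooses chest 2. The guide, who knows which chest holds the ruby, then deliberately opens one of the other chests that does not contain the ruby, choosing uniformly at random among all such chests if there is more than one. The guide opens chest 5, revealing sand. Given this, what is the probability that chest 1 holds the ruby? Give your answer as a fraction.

Consider each possible location of the ruby in turn.
If it is in chest 1 (prior 3/8): the guide has 3 equally likely choices, so probability 1/3; weight (3/8)·(1/3) = 1/8.
If it is in chest 2 (prior 1/16): the guide has 4 equally likely choices, so probability 1/4; weight (1/16)·(1/4) = 1/64.
If it is in either of chests 3 and 4 (prior 3/16 each): the guide has 3 equally likely choices, so probability 1/3; weight (3/16)·(1/3) = 1/16 each.
If it is in chest 5 (prior 3/16): the guide opened chest 5, so this case is ruled out; weight (3/16)·0 = 0.
The weights sum to 17/64.
So P(the ruby in chest 1 | the guide opened chest 5) = (1/8) / (17/64) = 8/17.

8/17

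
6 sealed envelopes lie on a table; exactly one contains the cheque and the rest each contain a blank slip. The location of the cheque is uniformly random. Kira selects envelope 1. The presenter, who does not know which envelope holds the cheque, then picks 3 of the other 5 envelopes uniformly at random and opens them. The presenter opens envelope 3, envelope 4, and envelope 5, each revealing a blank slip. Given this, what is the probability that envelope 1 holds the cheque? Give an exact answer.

1/3

Because the presenter chose which envelopes to open without knowing where the cheque is, the choice is independent of the prize location. Learning that none of the 3 opened envelopes holds the cheque simply rules out those 3 locations and leaves the remaining 3 envelopes still equally likely by symmetry.
So P(the cheque in envelope 1) = 1/3.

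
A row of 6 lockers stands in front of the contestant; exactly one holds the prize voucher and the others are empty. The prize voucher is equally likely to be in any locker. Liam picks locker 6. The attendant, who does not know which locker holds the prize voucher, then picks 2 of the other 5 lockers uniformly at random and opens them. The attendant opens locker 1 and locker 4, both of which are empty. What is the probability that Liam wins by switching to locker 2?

1/4

Apply Bayes' rule, conditioning on where the prize voucher actually is.
If it is in either of lockers 1 and 4 (prior 1/6 each): that locker was opened and seen not to hold the prize — ruled out; weight (1/6)·0 = 0 each.
If it is in any of lockers 2, 3, 5, and 6 (prior 1/6 each): the attendant picks exactly this set with probability 1/10 regardless, and none is the prize; weight (1/6)·(1/10) = 1/60 each.
The weights sum to 1/15.
So P(the prize voucher in locker 2 | the attendant opened locker 1 and locker 4) = (1/60) / (1/15) = 1/4.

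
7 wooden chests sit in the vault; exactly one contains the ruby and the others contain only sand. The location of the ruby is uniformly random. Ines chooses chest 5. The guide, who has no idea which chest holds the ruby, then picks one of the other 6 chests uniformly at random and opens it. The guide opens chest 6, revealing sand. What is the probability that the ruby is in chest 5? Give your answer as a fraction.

Because the guide chose which chest to open without knowing where the ruby is, the choice is independent of the prize location. Learning that chest 6 does not hold the ruby simply rules out that one location and leaves the remaining 6 chests still equally likely by symmetry.
So P(the ruby in chest 5) = 1/6.

1/6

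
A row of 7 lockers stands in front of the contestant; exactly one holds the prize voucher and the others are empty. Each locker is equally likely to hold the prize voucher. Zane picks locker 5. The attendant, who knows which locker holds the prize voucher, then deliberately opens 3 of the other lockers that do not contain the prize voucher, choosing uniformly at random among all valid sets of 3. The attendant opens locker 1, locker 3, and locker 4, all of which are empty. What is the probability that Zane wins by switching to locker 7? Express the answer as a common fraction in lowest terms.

Condition on the true location of the prize voucher.
If it is in any of lockers 1, 3, and 4 (prior 1/7 each): that locker was opened and seen not to hold the prize — ruled out; weight (1/7)·0 = 0 each.
If it is in any of lockers 2, 6, and 7 (prior 1/7 each): the attendant has 10 equally likely choices, so probability 1/10; weight (1/7)·(1/10) = 1/70 each.
If it is in locker 5 (prior 1/7): the attendant has 20 equally likely choices, so probability 1/20; weight (1/7)·(1/20) = 1/140.
The weights sum to 1/20.
So P(the prize voucher in locker 7 | the attendant opened locker 1, locker 3, and locker 4) = (1/70) / (1/20) = 2/7.

2/7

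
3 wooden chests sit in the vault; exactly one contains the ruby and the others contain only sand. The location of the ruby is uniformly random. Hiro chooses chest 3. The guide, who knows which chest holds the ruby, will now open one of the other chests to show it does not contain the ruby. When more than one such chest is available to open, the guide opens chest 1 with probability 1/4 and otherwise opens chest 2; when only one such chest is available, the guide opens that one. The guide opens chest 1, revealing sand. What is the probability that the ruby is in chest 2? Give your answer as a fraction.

4/5

Consider each possible location of the ruby in turn.
If it is in chest 1 (prior 1/3): the guide opened chest 1, so this case is ruled out; weight (1/3)·0 = 0.
If it is in chest 2 (prior 1/3): only chest 1 is available, probability 1; weight (1/3)·1 = 1/3.
If it is in chest 3 (prior 1/3): chest 1 is available, opened with probability 1/4; weight (1/3)·(1/4) = 1/12.
The weights sum to 5/12.
So P(the ruby in chest 2 | the guide opened chest 1) = (1/3) / (5/12) = 4/5.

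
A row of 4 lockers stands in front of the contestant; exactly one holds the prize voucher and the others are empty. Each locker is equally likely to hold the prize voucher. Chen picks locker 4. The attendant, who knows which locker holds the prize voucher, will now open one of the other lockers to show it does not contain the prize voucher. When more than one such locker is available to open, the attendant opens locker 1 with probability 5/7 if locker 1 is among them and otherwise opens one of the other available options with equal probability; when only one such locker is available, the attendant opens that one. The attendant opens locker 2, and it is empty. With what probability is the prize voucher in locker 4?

2/13

Apply Bayes' rule, conditioning on where the prize voucher actually is.
If it is in locker 1 (prior 1/4): locker 1 holds the prize so is unavailable; the attendant chooses uniformly among the 2 others, probability 1/2; weight (1/4)·(1/2) = 1/8.
If it is in locker 2 (prior 1/4): the attendant opened locker 2, so this case is ruled out; weight (1/4)·0 = 0.
If it is in locker 3 (prior 1/4): locker 1 is available but not opened, probability 2/7; weight (1/4)·(2/7) = 1/14.
If it is in locker 4 (prior 1/4): locker 1 is available but not opened; locker 2 gets probability (1 − 5/7)/2 = 1/7; weight (1/4)·(1/7) = 1/28.
The weights sum to 13/56.
So P(the prize voucher in locker 4 | the attendant opened locker 2) = (1/28) / (13/56) = 2/13.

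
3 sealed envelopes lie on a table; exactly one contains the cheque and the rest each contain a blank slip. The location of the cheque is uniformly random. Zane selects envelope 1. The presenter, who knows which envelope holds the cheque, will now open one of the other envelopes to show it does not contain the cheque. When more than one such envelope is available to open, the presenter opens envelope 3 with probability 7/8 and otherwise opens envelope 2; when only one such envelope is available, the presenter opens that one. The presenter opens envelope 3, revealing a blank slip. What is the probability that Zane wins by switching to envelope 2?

8/15

Consider each possible location of the cheque in turn.
If it is in envelope 1 (prior 1/3): envelope 3 is available, opened with probability 7/8; weight (1/3)·(7/8) = 7/24.
If it is in envelope 2 (prior 1/3): only envelope 3 is available, probability 1; weight (1/3)·1 = 1/3.
If it is in envelope 3 (prior 1/3): the presenter opened envelope 3, so this case is ruled out; weight (1/3)·0 = 0.
The weights sum to 5/8.
So P(the cheque in envelope 2 | the presenter opened envelope 3) = (1/3) / (5/8) = 8/15.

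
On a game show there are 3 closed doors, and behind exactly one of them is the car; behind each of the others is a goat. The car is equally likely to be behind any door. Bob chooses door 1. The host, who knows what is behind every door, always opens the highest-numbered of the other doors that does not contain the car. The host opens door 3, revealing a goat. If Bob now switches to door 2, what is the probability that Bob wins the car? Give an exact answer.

1/2

Consider each possible location of the car in turn.
If it is behind either of doors 1 and 2 (prior 1/3 each): door 3 is the highest-numbered option available, probability 1; weight (1/3)·1 = 1/3 each.
If it is behind door 3 (prior 1/3): the host opened door 3, so this case is ruled out; weight (1/3)·0 = 0.
The weights sum to 2/3.
So P(the car behind door 2 | the host opened door 3) = (1/3) / (2/3) = 1/2.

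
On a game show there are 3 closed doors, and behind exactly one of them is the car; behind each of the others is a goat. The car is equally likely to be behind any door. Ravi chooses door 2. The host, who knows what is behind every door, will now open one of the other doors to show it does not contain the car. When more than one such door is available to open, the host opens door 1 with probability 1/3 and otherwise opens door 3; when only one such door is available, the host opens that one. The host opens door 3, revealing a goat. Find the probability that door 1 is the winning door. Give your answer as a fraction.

3/5

Apply Bayes' rule, conditioning on where the car actually is.
If it is behind door 1 (prior 1/3): only door 3 is available, probability 1; weight (1/3)·1 = 1/3.
If it is behind door 2 (prior 1/3): door 1 is available but not opened, probability 2/3; weight (1/3)·(2/3) = 2/9.
If it is behind door 3 (prior 1/3): the host opened door 3, so this case is ruled out; weight (1/3)·0 = 0.
The weights sum to 5/9.
So P(the car behind door 1 | the host opened door 3) = (1/3) / (5/9) = 3/5.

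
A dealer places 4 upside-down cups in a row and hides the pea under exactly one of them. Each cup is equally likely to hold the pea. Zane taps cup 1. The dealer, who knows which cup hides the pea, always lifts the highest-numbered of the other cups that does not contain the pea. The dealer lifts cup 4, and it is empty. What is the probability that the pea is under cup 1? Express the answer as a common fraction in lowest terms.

Consider each possible location of the pea in turn.
If it is under any of cups 1, 2, and 3 (prior 1/4 each): cup 4 is the highest-numbered option available, probability 1; weight (1/4)·1 = 1/4 each.
If it is under cup 4 (prior 1/4): the dealer opened cup 4, so this case is ruled out; weight (1/4)·0 = 0.
The weights sum to 3/4.
So P(the pea under cup 1 | the dealer opened cup 4) = (1/4) / (3/4) = 1/3.

1/3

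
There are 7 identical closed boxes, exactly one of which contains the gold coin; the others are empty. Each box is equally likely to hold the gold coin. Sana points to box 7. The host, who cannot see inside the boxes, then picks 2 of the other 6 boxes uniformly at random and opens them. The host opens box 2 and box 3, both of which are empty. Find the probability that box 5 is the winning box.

Because the host chose which boxes to open without knowing where the gold coin is, the choice is independent of the prize location. Learning that none of the 2 opened boxes holds the gold coin simply rules out those 2 locations and leaves the remaining 5 boxes still equally likely by symmetry.
So P(the gold coin in box 5) = 1/5.

1/5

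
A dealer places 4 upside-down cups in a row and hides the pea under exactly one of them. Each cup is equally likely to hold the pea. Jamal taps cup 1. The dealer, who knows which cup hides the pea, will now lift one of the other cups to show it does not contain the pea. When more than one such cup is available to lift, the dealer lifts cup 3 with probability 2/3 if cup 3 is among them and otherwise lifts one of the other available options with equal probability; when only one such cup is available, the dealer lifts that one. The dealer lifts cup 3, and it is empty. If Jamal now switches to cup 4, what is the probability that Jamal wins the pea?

Apply Bayes' rule, conditioning on where the pea actually is.
If it is under any of cups 1, 2, and 4 (prior 1/4 each): cup 3 is available, opened with probability 2/3; weight (1/4)·(2/3) = 1/6 each.
If it is under cup 3 (prior 1/4): the dealer opened cup 3, so this case is ruled out; weight (1/4)·0 = 0.
The weights sum to 1/2.
So P(the pea under cup 4 | the dealer opened cup 3) = (1/6) / (1/2) = 1/3.

1/3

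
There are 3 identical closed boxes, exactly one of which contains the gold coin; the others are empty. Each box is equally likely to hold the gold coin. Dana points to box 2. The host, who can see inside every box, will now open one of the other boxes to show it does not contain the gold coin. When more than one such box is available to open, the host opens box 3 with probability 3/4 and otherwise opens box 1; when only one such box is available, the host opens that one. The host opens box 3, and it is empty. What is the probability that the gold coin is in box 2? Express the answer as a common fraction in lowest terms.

3/7

Consider each possible location of the gold coin in turn.
If it is in box 1 (prior 1/3): only box 3 is available, probability 1; weight (1/3)·1 = 1/3.
If it is in box 2 (prior 1/3): box 3 is available, opened with probability 3/4; weight (1/3)·(3/4) = 1/4.
If it is in box 3 (prior 1/3): the host opened box 3, so this case is ruled out; weight (1/3)·0 = 0.
The weights sum to 7/12.
So P(the gold coin in box 2 | the host opened box 3) = (1/4) / (7/12) = 3/7.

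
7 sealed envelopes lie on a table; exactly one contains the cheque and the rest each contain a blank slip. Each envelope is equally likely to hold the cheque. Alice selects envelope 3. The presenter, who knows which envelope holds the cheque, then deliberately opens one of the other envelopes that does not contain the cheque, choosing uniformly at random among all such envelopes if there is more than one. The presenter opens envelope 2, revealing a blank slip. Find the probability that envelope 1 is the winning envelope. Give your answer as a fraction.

Apply Bayes' rule, conditioning on where the cheque actually is.
If it is in any of envelopes 1, 4, 5, 6, and 7 (prior 1/7 each): the presenter has 5 equally likely choices, so probability 1/5; weight (1/7)·(1/5) = 1/35 each.
If it is in envelope 2 (prior 1/7): the presenter opened envelope 2, so this case is ruled out; weight (1/7)·0 = 0.
If it is in envelope 3 (prior 1/7): the presenter has 6 equally likely choices, so probability 1/6; weight (1/7)·(1/6) = 1/42.
The weights sum to 1/6.
So P(the cheque in envelope 1 | the presenter opened envelope 2) = (1/35) / (1/6) = 6/35.

6/35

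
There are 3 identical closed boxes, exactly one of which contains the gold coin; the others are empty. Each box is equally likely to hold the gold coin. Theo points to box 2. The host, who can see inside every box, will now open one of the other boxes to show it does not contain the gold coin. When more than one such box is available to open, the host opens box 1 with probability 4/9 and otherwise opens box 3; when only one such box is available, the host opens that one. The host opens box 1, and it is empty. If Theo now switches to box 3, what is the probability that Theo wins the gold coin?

9/13

Apply Bayes' rule, conditioning on where the gold coin actually is.
If it is in box 1 (prior 1/3): the host opened box 1, so this case is ruled out; weight (1/3)·0 = 0.
If it is in box 2 (prior 1/3): box 1 is available, opened with probability 4/9; weight (1/3)·(4/9) = 4/27.
If it is in box 3 (prior 1/3): only box 1 is available, probability 1; weight (1/3)·1 = 1/3.
The weights sum to 13/27.
So P(the gold coin in box 3 | the host opened box 1) = (1/3) / (13/27) = 9/13.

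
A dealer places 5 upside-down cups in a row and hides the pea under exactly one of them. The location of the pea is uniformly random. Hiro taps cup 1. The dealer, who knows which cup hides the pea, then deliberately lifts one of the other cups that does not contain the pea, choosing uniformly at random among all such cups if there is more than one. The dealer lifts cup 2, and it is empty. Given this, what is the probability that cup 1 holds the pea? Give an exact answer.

1/5

Apply Bayes' rule, conditioning on where the pea actually is.
If it is under cup 1 (prior 1/5): the dealer has 4 equally likely choices, so probability 1/4; weight (1/5)·(1/4) = 1/20.
If it is under cup 2 (prior 1/5): the dealer opened cup 2, so this case is ruled out; weight (1/5)·0 = 0.
If it is under any of cups 3, 4, and 5 (prior 1/5 each): the dealer has 3 equally likely choices, so probability 1/3; weight (1/5)·(1/3) = 1/15 each.
The weights sum to 1/4.
So P(the pea under cup 1 | the dealer opened cup 2) = (1/20) / (1/4) = 1/5.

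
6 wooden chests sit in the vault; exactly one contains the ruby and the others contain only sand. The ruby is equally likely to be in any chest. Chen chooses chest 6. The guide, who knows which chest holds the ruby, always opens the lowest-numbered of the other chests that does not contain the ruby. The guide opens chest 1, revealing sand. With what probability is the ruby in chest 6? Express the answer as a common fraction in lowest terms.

Consider each possible location of the ruby in turn.
If it is in chest 1 (prior 1/6): the guide opened chest 1, so this case is ruled out; weight (1/6)·0 = 0.
If it is in any of chests 2, 3, 4, 5, and 6 (prior 1/6 each): chest 1 is the lowest-numbered option available, probability 1; weight (1/6)·1 = 1/6 each.
The weights sum to 5/6.
So P(the ruby in chest 6 | the guide opened chest 1) = (1/6) / (5/6) = 1/5.

1/5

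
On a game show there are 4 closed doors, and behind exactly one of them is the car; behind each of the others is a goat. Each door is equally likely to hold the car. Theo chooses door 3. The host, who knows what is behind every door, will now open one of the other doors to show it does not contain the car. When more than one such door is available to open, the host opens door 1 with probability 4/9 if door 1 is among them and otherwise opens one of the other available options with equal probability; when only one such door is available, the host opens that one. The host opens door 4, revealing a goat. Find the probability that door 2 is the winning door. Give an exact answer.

5/12

Consider each possible location of the car in turn.
If it is behind door 1 (prior 1/4): door 1 holds the prize so is unavailable; the host chooses uniformly among the 2 others, probability 1/2; weight (1/4)·(1/2) = 1/8.
If it is behind door 2 (prior 1/4): door 1 is available but not opened, probability 5/9; weight (1/4)·(5/9) = 5/36.
If it is behind door 3 (prior 1/4): door 1 is available but not opened; door 4 gets probability (1 − 4/9)/2 = 5/18; weight (1/4)·(5/18) = 5/72.
If it is behind door 4 (prior 1/4): the host opened door 4, so this case is ruled out; weight (1/4)·0 = 0.
The weights sum to 1/3.
So P(the car behind door 2 | the host opened door 4) = (5/36) / (1/3) = 5/12.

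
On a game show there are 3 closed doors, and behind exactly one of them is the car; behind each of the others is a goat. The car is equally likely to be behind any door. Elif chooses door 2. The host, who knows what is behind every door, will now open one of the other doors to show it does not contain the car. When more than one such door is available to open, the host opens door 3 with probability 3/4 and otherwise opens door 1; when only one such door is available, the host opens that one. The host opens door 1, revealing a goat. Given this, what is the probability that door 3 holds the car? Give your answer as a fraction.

4/5

Apply Bayes' rule, conditioning on where the car actually is.
If it is behind door 1 (prior 1/3): the host opened door 1, so this case is ruled out; weight (1/3)·0 = 0.
If it is behind door 2 (prior 1/3): door 3 is available but not opened, probability 1/4; weight (1/3)·(1/4) = 1/12.
If it is behind door 3 (prior 1/3): only door 1 is available, probability 1; weight (1/3)·1 = 1/3.
The weights sum to 5/12.
So P(the car behind door 3 | the host opened door 1) = (1/3) / (5/12) = 4/5.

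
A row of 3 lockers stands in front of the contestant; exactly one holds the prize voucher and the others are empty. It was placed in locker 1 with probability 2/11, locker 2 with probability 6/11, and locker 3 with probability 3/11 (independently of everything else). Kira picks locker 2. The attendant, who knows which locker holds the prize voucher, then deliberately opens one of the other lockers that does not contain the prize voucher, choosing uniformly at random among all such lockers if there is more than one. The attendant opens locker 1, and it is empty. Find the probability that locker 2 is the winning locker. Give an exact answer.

Condition on the true location of the prize voucher.
If it is in locker 1 (prior 2/11): the attendant opened locker 1, so this case is ruled out; weight (2/11)·0 = 0.
If it is in locker 2 (prior 6/11): the attendant has 2 equally likely choices, so probability 1/2; weight (6/11)·(1/2) = 3/11.
If it is in locker 3 (prior 3/11): the attendant has no choice, probability 1; weight (3/11)·1 = 3/11.
The weights sum to 6/11.
So P(the prize voucher in locker 2 | the attendant opened locker 1) = (3/11) / (6/11) = 1/2.

1/2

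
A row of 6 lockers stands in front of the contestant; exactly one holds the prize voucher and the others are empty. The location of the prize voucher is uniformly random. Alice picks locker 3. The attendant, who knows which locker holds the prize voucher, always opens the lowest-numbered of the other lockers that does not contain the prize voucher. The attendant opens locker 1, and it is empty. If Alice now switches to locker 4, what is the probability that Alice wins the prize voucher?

1/5

Condition on the true location of the prize voucher.
If it is in locker 1 (prior 1/6): the attendant opened locker 1, so this case is ruled out; weight (1/6)·0 = 0.
If it is in any of lockers 2, 3, 4, 5, and 6 (prior 1/6 each): locker 1 is the lowest-numbered option available, probability 1; weight (1/6)·1 = 1/6 each.
The weights sum to 5/6.
So P(the prize voucher in locker 4 | the attendant opened locker 1) = (1/6) / (5/6) = 1/5.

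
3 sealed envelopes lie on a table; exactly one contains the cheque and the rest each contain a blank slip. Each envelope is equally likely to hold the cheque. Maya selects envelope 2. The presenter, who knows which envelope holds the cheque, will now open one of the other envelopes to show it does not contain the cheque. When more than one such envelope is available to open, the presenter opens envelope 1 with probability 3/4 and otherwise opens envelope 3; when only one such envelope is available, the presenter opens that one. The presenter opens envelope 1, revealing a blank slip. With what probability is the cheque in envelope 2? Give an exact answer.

3/7

Consider each possible location of the cheque in turn.
If it is in envelope 1 (prior 1/3): the presenter opened envelope 1, so this case is ruled out; weight (1/3)·0 = 0.
If it is in envelope 2 (prior 1/3): envelope 1 is available, opened with probability 3/4; weight (1/3)·(3/4) = 1/4.
If it is in envelope 3 (prior 1/3): only envelope 1 is available, probability 1; weight (1/3)·1 = 1/3.
The weights sum to 7/12.
So P(the cheque in envelope 2 | the presenter opened envelope 1) = (1/4) / (7/12) = 3/7.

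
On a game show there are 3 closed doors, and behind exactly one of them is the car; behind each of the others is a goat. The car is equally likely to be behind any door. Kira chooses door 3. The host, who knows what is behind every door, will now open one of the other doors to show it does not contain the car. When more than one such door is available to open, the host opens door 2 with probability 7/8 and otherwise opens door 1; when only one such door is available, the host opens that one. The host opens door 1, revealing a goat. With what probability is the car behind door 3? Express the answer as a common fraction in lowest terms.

1/9

Consider each possible location of the car in turn.
If it is behind door 1 (prior 1/3): the host opened door 1, so this case is ruled out; weight (1/3)·0 = 0.
If it is behind door 2 (prior 1/3): only door 1 is available, probability 1; weight (1/3)·1 = 1/3.
If it is behind door 3 (prior 1/3): door 2 is available but not opened, probability 1/8; weight (1/3)·(1/8) = 1/24.
The weights sum to 3/8.
So P(the car behind door 3 | the host opened door 1) = (1/24) / (3/8) = 1/9.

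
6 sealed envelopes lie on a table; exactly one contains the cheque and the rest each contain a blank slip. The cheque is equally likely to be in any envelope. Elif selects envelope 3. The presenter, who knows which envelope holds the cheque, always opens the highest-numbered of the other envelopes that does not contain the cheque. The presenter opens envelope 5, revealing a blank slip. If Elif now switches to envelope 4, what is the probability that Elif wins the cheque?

Condition on the true location of the cheque.
If it is in any of envelopes 1, 2, 3, and 4 (prior 1/6 each): the presenter would have opened envelope 6 instead, probability 0; weight (1/6)·0 = 0 each.
If it is in envelope 5 (prior 1/6): the presenter opened envelope 5, so this case is ruled out; weight (1/6)·0 = 0.
If it is in envelope 6 (prior 1/6): envelope 5 is the highest-numbered option available, probability 1; weight (1/6)·1 = 1/6.
The weights sum to 1/6.
So P(the cheque in envelope 4 | the presenter opened envelope 5) = 0 / (1/6) = 0.

0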